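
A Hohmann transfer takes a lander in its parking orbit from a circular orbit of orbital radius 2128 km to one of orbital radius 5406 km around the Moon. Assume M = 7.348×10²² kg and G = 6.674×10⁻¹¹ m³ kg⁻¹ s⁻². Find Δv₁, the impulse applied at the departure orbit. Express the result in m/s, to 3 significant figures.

Δv ≈ 301 m/s

μ = GM = 6.674×10⁻¹¹ × 7.348×10²² = 4.904×10¹² m³/s².
r₁ = 2128 km = 2.128×10⁶ m.
r₂ = 5406 km = 5.406×10⁶ m.
Transfer ellipse a_t = (r₁ + r₂)/2 = 3.767×10⁶ m.
At r₁: circular v_c1 = √(μ/r₁) = 1518 m/s; transfer-perilune v_p = √[μ(2/r₁ − 1/a_t)] = 1819 m/s.
Δv₁ = v_p − v_c1 = 300.5 m/s.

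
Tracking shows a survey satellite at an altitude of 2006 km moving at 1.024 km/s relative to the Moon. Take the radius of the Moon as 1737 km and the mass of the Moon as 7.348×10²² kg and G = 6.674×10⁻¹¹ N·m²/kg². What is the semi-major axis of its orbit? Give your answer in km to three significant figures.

μ = GM = 6.674×10⁻¹¹ × 7.348×10²² = 4.904×10¹² m³/s².
r = 1737 + 2006 = 3743.0 km = 3.743×10⁶ m.
Specific orbital energy ε = v²/2 − μ/r = (1024)²/2 − 4.904×10¹²/3.743×10⁶ = -7.859×10⁵ J/kg.
Since ε = −μ/(2a), a = −μ/(2ε) = 3.120×10⁶ m = 3120.0 km.

a ≈ 3120 km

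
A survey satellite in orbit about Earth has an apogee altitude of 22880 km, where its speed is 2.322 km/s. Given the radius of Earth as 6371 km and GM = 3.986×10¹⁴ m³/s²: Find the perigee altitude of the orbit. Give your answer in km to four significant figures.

perigee altitude ≈ 843.0 km

r_a = 6371 + 22880 = 29251 km = 2.925×10⁷ m.
Specific energy ε = v²/2 − μ/r = -1.093×10⁷ J/kg, so a = −μ/(2ε) = 1.823×10⁷ m.
The apsides satisfy r_p + r_a = 2a, so the perigee radius is 2a − r_a = 7.214×10⁶ m = 7214.0 km.
Perigee altitude = 7214.0 − 6371 = 842.96 km.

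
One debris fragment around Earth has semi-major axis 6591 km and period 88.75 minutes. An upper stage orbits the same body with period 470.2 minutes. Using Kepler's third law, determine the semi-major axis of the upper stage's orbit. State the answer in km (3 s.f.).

Kepler's third law: a³ ∝ T², so a₂ = a₁ (T₂/T₁)^(2/3).
T₂/T₁ = 5.298, (T₂/T₁)^(2/3) = 3.039.
a₂ = 6591 × 3.039 = 20030 km.

a₂ ≈ 20000 km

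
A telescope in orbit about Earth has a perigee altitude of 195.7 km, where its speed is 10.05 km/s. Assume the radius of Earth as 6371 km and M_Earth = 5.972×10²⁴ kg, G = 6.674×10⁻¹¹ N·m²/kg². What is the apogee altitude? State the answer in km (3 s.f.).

μ = GM = 6.674×10⁻¹¹ × 5.972×10²⁴ = 3.986×10¹⁴ m³/s².
r_p = 6371 + 195.7 = 6566.7 km = 6.567×10⁶ m.
Specific energy ε = v²/2 − μ/r = -1.019×10⁷ J/kg, so a = −μ/(2ε) = 1.955×10⁷ m.
The apsides satisfy r_p + r_a = 2a, so the apogee radius is 2a − r_p = 3.253×10⁷ m = 32530 km.
Apogee altitude = 32530 − 6371 = 26159 km.

apogee altitude ≈ 26200 km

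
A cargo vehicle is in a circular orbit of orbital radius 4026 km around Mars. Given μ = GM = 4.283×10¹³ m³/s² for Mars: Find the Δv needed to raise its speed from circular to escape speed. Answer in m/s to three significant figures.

r = 4026 km = 4.026×10⁶ m.
Circular speed v_c = √(μ/r) = 3262 m/s.
Escape speed v_esc = √(2μ/r) = √2 × v_c = 4613 m/s.
Δv = v_esc − v_c = 1351 m/s.

Δv ≈ 1350 m/s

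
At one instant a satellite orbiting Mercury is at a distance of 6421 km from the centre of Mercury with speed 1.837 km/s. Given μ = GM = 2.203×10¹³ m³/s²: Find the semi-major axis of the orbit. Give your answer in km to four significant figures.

a ≈ 6317 km

r = 6.421×10⁶ m.
Specific orbital energy ε = v²/2 − μ/r = (1837)²/2 − 2.203×10¹³/6.421×10⁶ = -1.744×10⁶ J/kg.
Since ε = −μ/(2a), a = −μ/(2ε) = 6.317×10⁶ m = 6317.2 km.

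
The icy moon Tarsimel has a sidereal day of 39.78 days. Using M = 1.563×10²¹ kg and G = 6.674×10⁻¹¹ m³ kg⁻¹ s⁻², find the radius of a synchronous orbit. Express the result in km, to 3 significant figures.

μ = GM = 6.674×10⁻¹¹ × 1.563×10²¹ = 1.043×10¹¹ m³/s².
T = 39.78 days = 3.437×10⁶ s.
A synchronous orbit has period T, so by Kepler's third law a = (μT²/4π²)^(1/3).
μT²/4π² = 1.043×10¹¹ × (3.437×10⁶)² / 39.48 = 3.121×10²² m³.
a = 3.149×10⁷ m = 31486 km.

r_sync ≈ 31500 km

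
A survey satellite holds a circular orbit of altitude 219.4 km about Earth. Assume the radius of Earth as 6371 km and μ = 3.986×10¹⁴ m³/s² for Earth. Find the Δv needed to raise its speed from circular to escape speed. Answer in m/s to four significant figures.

r = 6371 + 219.4 = 6590.4 km = 6.5904×10⁶ m.
Circular speed v_c = √(μ/r) = 7777 m/s.
Escape speed v_esc = √(2μ/r) = √2 × v_c = 11000 m/s.
Δv = v_esc − v_c = 3221 m/s.

Δv ≈ 3221 m/s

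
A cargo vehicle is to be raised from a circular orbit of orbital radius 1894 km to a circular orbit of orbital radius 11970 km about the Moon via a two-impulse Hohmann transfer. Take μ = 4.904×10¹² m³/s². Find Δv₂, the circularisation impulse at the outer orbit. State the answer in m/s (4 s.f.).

Δv ≈ 305.5 m/s

r₁ = 1894 km = 1.894×10⁶ m.
r₂ = 11970 km = 1.197×10⁷ m.
Transfer ellipse a_t = (r₁ + r₂)/2 = 6.932×10⁶ m.
At r₁: circular v_c1 = √(μ/r₁) = 1609 m/s; transfer-perilune v_p = √[μ(2/r₁ − 1/a_t)] = 2114 m/s.
At r₂: circular v_c2 = √(μ/r₂) = 640.1 m/s; transfer-apolune v_a = √[μ(2/r₂ − 1/a_t)] = 334.6 m/s.
Δv₂ = v_c2 − v_a = 305.5 m/s.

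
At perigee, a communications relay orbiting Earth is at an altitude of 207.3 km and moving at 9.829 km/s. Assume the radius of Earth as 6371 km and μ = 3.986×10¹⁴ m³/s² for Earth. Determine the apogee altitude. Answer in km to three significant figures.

apogee altitude ≈ 19500 km

r_p = 6371 + 207.3 = 6578.3 km = 6.578×10⁶ m.
Specific energy ε = v²/2 − μ/r = -1.229×10⁷ J/kg, so a = −μ/(2ε) = 1.622×10⁷ m.
The apsides satisfy r_p + r_a = 2a, so the apogee radius is 2a − r_p = 2.586×10⁷ m = 25858 km.
Apogee altitude = 25858 − 6371 = 19487 km.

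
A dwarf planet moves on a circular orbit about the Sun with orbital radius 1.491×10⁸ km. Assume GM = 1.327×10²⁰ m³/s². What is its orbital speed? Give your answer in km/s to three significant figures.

r = 1.491×10⁸ km = 1.491×10¹¹ m.
For a circular orbit v = √(μ/r) = √(1.327×10²⁰ / 1.491×10¹¹) = √(8.900×10⁸) = 29830 m/s.
That is 29.83 km/s.

v ≈ 29.8 km/s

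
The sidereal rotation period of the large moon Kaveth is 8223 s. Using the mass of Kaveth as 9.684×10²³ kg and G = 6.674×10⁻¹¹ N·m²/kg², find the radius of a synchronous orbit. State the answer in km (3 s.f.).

μ = GM = 6.674×10⁻¹¹ × 9.684×10²³ = 6.463×10¹³ m³/s².
A synchronous orbit has period T, so by Kepler's third law a = (μT²/4π²)^(1/3).
μT²/4π² = 6.463×10¹³ × (8.223×10³)² / 39.48 = 1.107×10²⁰ m³.
a = 4.802×10⁶ m = 4801.5 km.

r_sync ≈ 4800 km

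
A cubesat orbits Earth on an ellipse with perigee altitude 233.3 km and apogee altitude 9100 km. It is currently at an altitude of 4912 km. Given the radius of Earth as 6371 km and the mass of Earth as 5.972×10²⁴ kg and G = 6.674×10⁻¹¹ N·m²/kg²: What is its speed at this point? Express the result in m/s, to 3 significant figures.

v ≈ 5880 m/s

μ = GM = 6.674×10⁻¹¹ × 5.972×10²⁴ = 3.986×10¹⁴ m³/s².
r_p = 6371 + 233.3 = 6604.3 km = 6.6043×10⁶ m.
r_a = 6371 + 9100 = 15471 km = 1.5471×10⁷ m.
r = 6371 + 4912 = 11283 km = 1.128×10⁷ m.
Semi-major axis a = (r_p + r_a)/2 = 11038 km = 1.104×10⁷ m.
Vis-viva: v² = μ(2/r − 1/a) = 3.986×10¹⁴ × (1.773×10⁻⁷ − 9.060×10⁻⁸) = 3.454×10⁷ m²/s².
v = 5877 m/s.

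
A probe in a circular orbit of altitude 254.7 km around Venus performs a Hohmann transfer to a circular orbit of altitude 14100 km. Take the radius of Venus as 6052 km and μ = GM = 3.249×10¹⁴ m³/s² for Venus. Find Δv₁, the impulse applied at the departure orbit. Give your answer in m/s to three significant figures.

Δv ≈ 1680 m/s

r₁ = 6052 + 254.7 = 6306.7 km = 6.3067×10⁶ m.
r₂ = 6052 + 14100 = 20152 km = 2.0152×10⁷ m.
Transfer ellipse a_t = (r₁ + r₂)/2 = 1.323×10⁷ m.
At r₁: circular v_c1 = √(μ/r₁) = 7178 m/s; transfer-periapsis v_p = √[μ(2/r₁ − 1/a_t)] = 8859 m/s.
Δv₁ = v_p − v_c1 = 1681 m/s.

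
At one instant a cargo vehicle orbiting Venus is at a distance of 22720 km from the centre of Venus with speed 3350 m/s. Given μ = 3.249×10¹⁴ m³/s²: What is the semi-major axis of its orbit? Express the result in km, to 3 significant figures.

r = 2.272×10⁷ m.
Vis-viva rearranged: 1/a = 2/r − v²/μ = 8.803×10⁻⁸ − 3.454×10⁻⁸ = 5.349×10⁻⁸ m⁻¹.
a = 1.870×10⁷ m = 18696 km.

a ≈ 18700 km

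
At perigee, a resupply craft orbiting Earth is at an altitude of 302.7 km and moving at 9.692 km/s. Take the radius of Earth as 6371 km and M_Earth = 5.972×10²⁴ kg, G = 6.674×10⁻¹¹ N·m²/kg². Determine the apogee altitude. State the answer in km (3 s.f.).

μ = GM = 6.674×10⁻¹¹ × 5.972×10²⁴ = 3.986×10¹⁴ m³/s².
r_p = 6371 + 302.7 = 6673.7 km = 6.674×10⁶ m.
Specific energy ε = v²/2 − μ/r = -1.276×10⁷ J/kg, so a = −μ/(2ε) = 1.562×10⁷ m.
The apsides satisfy r_p + r_a = 2a, so the apogee radius is 2a − r_p = 2.457×10⁷ m = 24574 km.
Apogee altitude = 24574 − 6371 = 18203 km.

apogee altitude ≈ 18200 km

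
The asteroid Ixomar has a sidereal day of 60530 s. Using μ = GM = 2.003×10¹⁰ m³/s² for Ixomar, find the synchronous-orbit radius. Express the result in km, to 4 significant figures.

r_sync ≈ 1230 km

A synchronous orbit has period T, so by Kepler's third law a = (μT²/4π²)^(1/3).
μT²/4π² = 2.003×10¹⁰ × (6.053×10⁴)² / 39.48 = 1.859×10¹⁸ m³.
a = 1.230×10⁶ m = 1229.6 km.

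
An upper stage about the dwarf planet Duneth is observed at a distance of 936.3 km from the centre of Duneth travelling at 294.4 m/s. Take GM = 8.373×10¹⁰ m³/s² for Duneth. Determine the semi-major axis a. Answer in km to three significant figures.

a ≈ 908 km

r = 9.363×10⁵ m.
Specific orbital energy ε = v²/2 − μ/r = (294.4)²/2 − 8.373×10¹⁰/9.363×10⁵ = -4.609×10⁴ J/kg.
Since ε = −μ/(2a), a = −μ/(2ε) = 9.083×10⁵ m = 908.32 km.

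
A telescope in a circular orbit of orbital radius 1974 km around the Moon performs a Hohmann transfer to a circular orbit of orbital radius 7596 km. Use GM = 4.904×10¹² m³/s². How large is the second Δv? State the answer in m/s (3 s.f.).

r₁ = 1974 km = 1.974×10⁶ m.
r₂ = 7596 km = 7.596×10⁶ m.
Transfer ellipse a_t = (r₁ + r₂)/2 = 4.785×10⁶ m.
At r₁: circular v_c1 = √(μ/r₁) = 1576 m/s; transfer-perilune v_p = √[μ(2/r₁ − 1/a_t)] = 1986 m/s.
At r₂: circular v_c2 = √(μ/r₂) = 803.5 m/s; transfer-apolune v_a = √[μ(2/r₂ − 1/a_t)] = 516.1 m/s.
Δv₂ = v_c2 − v_a = 287.4 m/s.

Δv ≈ 287 m/s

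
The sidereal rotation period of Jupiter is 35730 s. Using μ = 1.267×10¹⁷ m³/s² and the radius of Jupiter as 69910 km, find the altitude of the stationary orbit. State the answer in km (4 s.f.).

h_sync ≈ 90110 km

A synchronous orbit has period T, so by Kepler's third law a = (μT²/4π²)^(1/3).
μT²/4π² = 1.267×10¹⁷ × (3.573×10⁴)² / 39.48 = 4.097×10²⁴ m³.
a = 1.600×10⁸ m = 1.6002×10⁵ km.
Altitude h = a − R = 1.6002×10⁵ − 69910 = 90105 km.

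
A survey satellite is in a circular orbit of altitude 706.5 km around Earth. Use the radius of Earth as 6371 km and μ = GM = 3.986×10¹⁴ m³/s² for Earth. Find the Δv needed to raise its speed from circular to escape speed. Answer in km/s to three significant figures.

r = 6371 + 706.5 = 7077.5 km = 7.0775×10⁶ m.
Circular speed v_c = √(μ/r) = 7505 m/s.
Escape speed v_esc = √(2μ/r) = √2 × v_c = 10610 m/s.
Δv = v_esc − v_c = 3109 m/s = 3.109 km/s.

Δv ≈ 3.11 km/s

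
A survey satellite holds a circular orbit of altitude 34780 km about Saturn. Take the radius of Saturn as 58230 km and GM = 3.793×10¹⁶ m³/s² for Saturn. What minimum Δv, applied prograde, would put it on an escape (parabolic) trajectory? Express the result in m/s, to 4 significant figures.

Δv ≈ 8365 m/s

r = 58230 + 34780 = 93010 km = 9.3010×10⁷ m.
Circular speed v_c = √(μ/r) = 20190 m/s.
Escape speed v_esc = √(2μ/r) = √2 × v_c = 28560 m/s.
Δv = v_esc − v_c = 8365 m/s.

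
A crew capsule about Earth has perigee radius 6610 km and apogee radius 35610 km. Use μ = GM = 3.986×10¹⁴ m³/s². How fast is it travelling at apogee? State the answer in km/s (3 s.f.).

v ≈ 1.87 km/s

Semi-major axis a = (r_p + r_a)/2 = 21110 km = 2.111×10⁷ m.
Vis-viva: v² = μ(2/r − 1/a) = 3.986×10¹⁴ × (5.616×10⁻⁸ − 4.737×10⁻⁸) = 3.505×10⁶ m²/s².
v = 1872 m/s = 1.872 km/s.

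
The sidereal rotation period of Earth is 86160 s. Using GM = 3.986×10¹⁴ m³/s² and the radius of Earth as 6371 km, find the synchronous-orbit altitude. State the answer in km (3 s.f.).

A synchronous orbit has period T, so by Kepler's third law a = (μT²/4π²)^(1/3).
μT²/4π² = 3.986×10¹⁴ × (8.616×10⁴)² / 39.48 = 7.495×10²² m³.
a = 4.216×10⁷ m = 42163 km.
Altitude h = a − R = 42163 − 6371 = 35792 km.

h_sync ≈ 35800 km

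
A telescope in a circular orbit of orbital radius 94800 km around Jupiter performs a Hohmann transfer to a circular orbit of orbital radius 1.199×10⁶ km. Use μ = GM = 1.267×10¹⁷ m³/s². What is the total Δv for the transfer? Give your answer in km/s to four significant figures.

Δv_total ≈ 19.56 km/s

r₁ = 94800 km = 9.480×10⁷ m.
r₂ = 1.199×10⁶ km = 1.199×10⁹ m.
Transfer ellipse a_t = (r₁ + r₂)/2 = 6.469×10⁸ m.
At r₁: circular v_c1 = √(μ/r₁) = 36560 m/s; transfer-perijove v_p = √[μ(2/r₁ − 1/a_t)] = 49770 m/s.
Δv₁ = v_p − v_c1 = 13210 m/s.
At r₂: circular v_c2 = √(μ/r₂) = 10280 m/s; transfer-apojove v_a = √[μ(2/r₂ − 1/a_t)] = 3935 m/s.
Δv₂ = v_c2 − v_a = 6344 m/s.
Total Δv = Δv₁ + Δv₂ = 19560 m/s = 19.56 km/s.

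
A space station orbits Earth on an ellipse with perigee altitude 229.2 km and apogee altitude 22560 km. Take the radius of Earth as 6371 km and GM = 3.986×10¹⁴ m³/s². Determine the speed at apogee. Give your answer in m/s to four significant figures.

r_p = 6371 + 229.2 = 6600.2 km = 6.6002×10⁶ m.
r_a = 6371 + 22560 = 28931 km = 2.8931×10⁷ m.
Semi-major axis a = (r_p + r_a)/2 = 17766 km = 1.777×10⁷ m.
Vis-viva: v² = μ(2/r − 1/a) = 3.986×10¹⁴ × (6.913×10⁻⁸ − 5.629×10⁻⁸) = 5.119×10⁶ m²/s².
v = 2262 m/s.

v ≈ 2262 m/s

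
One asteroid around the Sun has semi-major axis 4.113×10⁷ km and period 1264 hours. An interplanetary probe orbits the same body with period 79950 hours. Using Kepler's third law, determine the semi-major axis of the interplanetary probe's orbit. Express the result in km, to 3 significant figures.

a₂ ≈ 6.53×10⁸ km

Kepler's third law: a³ ∝ T², so a₂ = a₁ (T₂/T₁)^(2/3).
T₂/T₁ = 63.25, (T₂/T₁)^(2/3) = 15.88.
a₂ = 4.113×10⁷ × 15.88 = 6.529×10⁸ km.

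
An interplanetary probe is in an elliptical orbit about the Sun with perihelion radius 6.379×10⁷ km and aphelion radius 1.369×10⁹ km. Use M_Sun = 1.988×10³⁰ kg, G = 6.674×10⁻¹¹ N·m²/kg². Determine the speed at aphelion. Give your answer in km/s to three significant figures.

v ≈ 2.94 km/s

μ = GM = 6.674×10⁻¹¹ × 1.988×10³⁰ = 1.327×10²⁰ m³/s².
Semi-major axis a = (r_p + r_a)/2 = 7.1640×10⁸ km = 7.164×10¹¹ m.
Vis-viva: v² = μ(2/r − 1/a) = 1.327×10²⁰ × (1.461×10⁻¹² − 1.396×10⁻¹²) = 8.630×10⁶ m²/s².
v = 2938 m/s = 2.938 km/s.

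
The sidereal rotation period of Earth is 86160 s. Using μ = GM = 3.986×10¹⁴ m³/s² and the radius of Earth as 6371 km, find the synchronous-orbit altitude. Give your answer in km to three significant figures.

A synchronous orbit has period T, so by Kepler's third law a = (μT²/4π²)^(1/3).
μT²/4π² = 3.986×10¹⁴ × (8.616×10⁴)² / 39.48 = 7.495×10²² m³.
a = 4.216×10⁷ m = 42163 km.
Altitude h = a − R = 42163 − 6371 = 35792 km.

h_sync ≈ 35800 km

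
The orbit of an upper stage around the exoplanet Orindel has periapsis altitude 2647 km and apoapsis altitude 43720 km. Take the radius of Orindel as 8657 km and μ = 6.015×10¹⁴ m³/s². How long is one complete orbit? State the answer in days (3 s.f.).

T ≈ 0.533 days

r_p = 8657 + 2647 = 11304 km = 1.1304×10⁷ m.
r_a = 8657 + 43720 = 52377 km = 5.2377×10⁷ m.
Semi-major axis a = (r_p + r_a)/2 = (11304 + 52377)/2 = 31840 km = 3.184×10⁷ m.
By Kepler's third law T = 2π√(a³/μ) = 2π × 7.326×10³ = 4.603×10⁴ s.
= 0.5327 days.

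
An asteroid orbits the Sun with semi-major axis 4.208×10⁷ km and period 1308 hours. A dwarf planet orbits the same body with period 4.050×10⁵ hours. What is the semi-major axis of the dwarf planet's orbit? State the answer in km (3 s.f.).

a₂ ≈ 1.93×10⁹ km

Kepler's third law: a³ ∝ T², so a₂ = a₁ (T₂/T₁)^(2/3).
T₂/T₁ = 309.6, (T₂/T₁)^(2/3) = 45.77.
a₂ = 4.208×10⁷ × 45.77 = 1.926×10⁹ km.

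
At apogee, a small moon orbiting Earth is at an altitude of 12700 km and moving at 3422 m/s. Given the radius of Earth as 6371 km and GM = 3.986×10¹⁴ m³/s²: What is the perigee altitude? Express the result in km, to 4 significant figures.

r_a = 6371 + 12700 = 19071 km = 1.907×10⁷ m.
Specific energy ε = v²/2 − μ/r = -1.505×10⁷ J/kg, so a = −μ/(2ε) = 1.325×10⁷ m.
The apsides satisfy r_p + r_a = 2a, so the perigee radius is 2a − r_a = 7.421×10⁶ m = 7421.4 km.
Perigee altitude = 7421.4 − 6371 = 1050.4 km.

perigee altitude ≈ 1050 km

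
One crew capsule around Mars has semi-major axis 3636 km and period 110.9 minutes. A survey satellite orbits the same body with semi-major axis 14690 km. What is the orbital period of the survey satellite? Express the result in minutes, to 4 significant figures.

Kepler's third law: T² ∝ a³, so T₂ = T₁ (a₂/a₁)^(3/2).
a₂/a₁ = 4.040, (a₂/a₁)^(3/2) = 8.121.
T₂ = 110.9 × 8.121 = 900.6 minutes.

T₂ ≈ 900.6 minutes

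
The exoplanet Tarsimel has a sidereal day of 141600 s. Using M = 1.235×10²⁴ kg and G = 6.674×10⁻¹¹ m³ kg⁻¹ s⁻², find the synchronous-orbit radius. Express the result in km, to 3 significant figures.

r_sync ≈ 34700 km

μ = GM = 6.674×10⁻¹¹ × 1.235×10²⁴ = 8.242×10¹³ m³/s².
A synchronous orbit has period T, so by Kepler's third law a = (μT²/4π²)^(1/3).
μT²/4π² = 8.242×10¹³ × (1.416×10⁵)² / 39.48 = 4.186×10²² m³.
a = 3.472×10⁷ m = 34722 km.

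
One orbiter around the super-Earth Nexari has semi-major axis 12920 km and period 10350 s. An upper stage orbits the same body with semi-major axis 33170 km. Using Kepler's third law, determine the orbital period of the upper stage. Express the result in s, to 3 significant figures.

T₂ ≈ 42600 s

Kepler's third law: T² ∝ a³, so T₂ = T₁ (a₂/a₁)^(3/2).
a₂/a₁ = 2.567, (a₂/a₁)^(3/2) = 4.114.
T₂ = 10350 × 4.114 = 42580 s.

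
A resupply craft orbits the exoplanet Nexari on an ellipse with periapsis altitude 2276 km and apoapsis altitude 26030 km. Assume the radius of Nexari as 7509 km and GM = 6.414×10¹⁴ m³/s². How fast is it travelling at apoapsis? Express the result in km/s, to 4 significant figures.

v ≈ 2.939 km/s

r_p = 7509 + 2276 = 9785.0 km = 9.7850×10⁶ m.
r_a = 7509 + 26030 = 33539 km = 3.3539×10⁷ m.
Semi-major axis a = (r_p + r_a)/2 = 21662 km = 2.166×10⁷ m.
Vis-viva: v² = μ(2/r − 1/a) = 6.414×10¹⁴ × (5.963×10⁻⁸ − 4.616×10⁻⁸) = 8.639×10⁶ m²/s².
v = 2939 m/s = 2.939 km/s.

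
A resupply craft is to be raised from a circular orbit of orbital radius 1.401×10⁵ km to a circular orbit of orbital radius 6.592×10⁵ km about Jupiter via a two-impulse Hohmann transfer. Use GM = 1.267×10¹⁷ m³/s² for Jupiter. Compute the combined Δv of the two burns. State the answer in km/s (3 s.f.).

Δv_total ≈ 14.2 km/s

r₁ = 1.401×10⁵ km = 1.401×10⁸ m.
r₂ = 6.592×10⁵ km = 6.592×10⁸ m.
Transfer ellipse a_t = (r₁ + r₂)/2 = 3.996×10⁸ m.
At r₁: circular v_c1 = √(μ/r₁) = 30070 m/s; transfer-perijove v_p = √[μ(2/r₁ − 1/a_t)] = 38620 m/s.
Δv₁ = v_p − v_c1 = 8550 m/s.
At r₂: circular v_c2 = √(μ/r₂) = 13860 m/s; transfer-apojove v_a = √[μ(2/r₂ − 1/a_t)] = 8208 m/s.
Δv₂ = v_c2 − v_a = 5655 m/s.
Total Δv = Δv₁ + Δv₂ = 14210 m/s = 14.21 km/s.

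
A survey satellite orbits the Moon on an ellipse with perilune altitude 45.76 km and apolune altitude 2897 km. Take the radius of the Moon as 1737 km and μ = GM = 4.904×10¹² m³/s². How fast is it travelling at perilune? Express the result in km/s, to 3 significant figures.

v ≈ 1.99 km/s

r_p = 1737 + 45.76 = 1782.8 km = 1.7828×10⁶ m.
r_a = 1737 + 2897 = 4634.0 km = 4.6340×10⁶ m.
Semi-major axis a = (r_p + r_a)/2 = 3208.4 km = 3.208×10⁶ m.
Vis-viva: v² = μ(2/r − 1/a) = 4.904×10¹² × (1.122×10⁻⁶ − 3.117×10⁻⁷) = 3.973×10⁶ m²/s².
v = 1993 m/s = 1.993 km/s.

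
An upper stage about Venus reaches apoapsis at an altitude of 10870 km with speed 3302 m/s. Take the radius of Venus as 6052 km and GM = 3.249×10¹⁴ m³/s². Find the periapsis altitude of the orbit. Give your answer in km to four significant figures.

periapsis altitude ≈ 658.1 km

r_a = 6052 + 10870 = 16922 km = 1.692×10⁷ m.
Specific energy ε = v²/2 − μ/r = -1.375×10⁷ J/kg, so a = −μ/(2ε) = 1.182×10⁷ m.
The apsides satisfy r_p + r_a = 2a, so the periapsis radius is 2a − r_a = 6.710×10⁶ m = 6710.1 km.
Periapsis altitude = 6710.1 − 6052 = 658.09 km.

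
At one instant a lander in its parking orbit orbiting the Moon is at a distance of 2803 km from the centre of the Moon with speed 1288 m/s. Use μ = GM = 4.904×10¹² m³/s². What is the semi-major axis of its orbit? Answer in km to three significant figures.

r = 2.803×10⁶ m.
Vis-viva rearranged: 1/a = 2/r − v²/μ = 7.135×10⁻⁷ − 3.383×10⁻⁷ = 3.752×10⁻⁷ m⁻¹.
a = 2.665×10⁶ m = 2665.0 km.

a ≈ 2660 km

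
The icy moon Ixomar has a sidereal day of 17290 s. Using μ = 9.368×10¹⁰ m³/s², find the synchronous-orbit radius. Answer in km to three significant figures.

r_sync ≈ 892 km

A synchronous orbit has period T, so by Kepler's third law a = (μT²/4π²)^(1/3).
μT²/4π² = 9.368×10¹⁰ × (1.729×10⁴)² / 39.48 = 7.094×10¹⁷ m³.
a = 8.919×10⁵ m = 891.85 km.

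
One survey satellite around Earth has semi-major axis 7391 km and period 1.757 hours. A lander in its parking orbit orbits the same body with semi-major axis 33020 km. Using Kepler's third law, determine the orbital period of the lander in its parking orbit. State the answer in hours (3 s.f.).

Kepler's third law: T² ∝ a³, so T₂ = T₁ (a₂/a₁)^(3/2).
a₂/a₁ = 4.468, (a₂/a₁)^(3/2) = 9.443.
T₂ = 1.757 × 9.443 = 16.59 hours.

T₂ ≈ 16.6 hours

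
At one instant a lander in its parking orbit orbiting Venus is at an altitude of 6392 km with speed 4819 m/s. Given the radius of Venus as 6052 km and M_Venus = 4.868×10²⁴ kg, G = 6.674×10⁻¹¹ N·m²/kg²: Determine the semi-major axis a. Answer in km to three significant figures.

μ = GM = 6.674×10⁻¹¹ × 4.868×10²⁴ = 3.249×10¹⁴ m³/s².
r = 6052 + 6392 = 12444 km = 1.244×10⁷ m.
Vis-viva rearranged: 1/a = 2/r − v²/μ = 1.607×10⁻⁷ − 7.148×10⁻⁸ = 8.924×10⁻⁸ m⁻¹.
a = 1.121×10⁷ m = 11206 km.

a ≈ 11200 km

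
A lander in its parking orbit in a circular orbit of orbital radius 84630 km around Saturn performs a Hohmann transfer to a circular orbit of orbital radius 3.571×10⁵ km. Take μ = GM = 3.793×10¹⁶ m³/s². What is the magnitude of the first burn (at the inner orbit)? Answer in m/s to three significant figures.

Δv ≈ 5750 m/s

r₁ = 84630 km = 8.463×10⁷ m.
r₂ = 3.571×10⁵ km = 3.571×10⁸ m.
Transfer ellipse a_t = (r₁ + r₂)/2 = 2.209×10⁸ m.
At r₁: circular v_c1 = √(μ/r₁) = 21170 m/s; transfer-perikrone v_p = √[μ(2/r₁ − 1/a_t)] = 26920 m/s.
Δv₁ = v_p − v_c1 = 5749 m/s.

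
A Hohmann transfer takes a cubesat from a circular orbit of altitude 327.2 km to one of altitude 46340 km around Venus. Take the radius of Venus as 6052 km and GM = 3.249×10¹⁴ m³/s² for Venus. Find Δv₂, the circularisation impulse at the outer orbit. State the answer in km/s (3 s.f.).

Δv ≈ 1.33 km/s

r₁ = 6052 + 327.2 = 6379.2 km = 6.3792×10⁶ m.
r₂ = 6052 + 46340 = 52392 km = 5.2392×10⁷ m.
Transfer ellipse a_t = (r₁ + r₂)/2 = 2.939×10⁷ m.
At r₁: circular v_c1 = √(μ/r₁) = 7137 m/s; transfer-periapsis v_p = √[μ(2/r₁ − 1/a_t)] = 9529 m/s.
At r₂: circular v_c2 = √(μ/r₂) = 2490 m/s; transfer-apoapsis v_a = √[μ(2/r₂ − 1/a_t)] = 1160 m/s.
Δv₂ = v_c2 − v_a = 1330 m/s.
= 1.330 km/s.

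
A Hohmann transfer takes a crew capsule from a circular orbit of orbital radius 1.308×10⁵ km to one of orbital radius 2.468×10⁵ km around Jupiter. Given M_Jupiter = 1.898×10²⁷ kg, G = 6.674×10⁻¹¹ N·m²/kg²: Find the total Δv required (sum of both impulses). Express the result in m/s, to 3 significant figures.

μ = GM = 6.674×10⁻¹¹ × 1.898×10²⁷ = 1.267×10¹⁷ m³/s².
r₁ = 1.308×10⁵ km = 1.308×10⁸ m.
r₂ = 2.468×10⁵ km = 2.468×10⁸ m.
Transfer ellipse a_t = (r₁ + r₂)/2 = 1.888×10⁸ m.
At r₁: circular v_c1 = √(μ/r₁) = 31120 m/s; transfer-perijove v_p = √[μ(2/r₁ − 1/a_t)] = 35580 m/s.
Δv₁ = v_p − v_c1 = 4460 m/s.
At r₂: circular v_c2 = √(μ/r₂) = 22660 m/s; transfer-apojove v_a = √[μ(2/r₂ − 1/a_t)] = 18860 m/s.
Δv₂ = v_c2 − v_a = 3798 m/s.
Total Δv = Δv₁ + Δv₂ = 8259 m/s.

Δv_total ≈ 8260 m/s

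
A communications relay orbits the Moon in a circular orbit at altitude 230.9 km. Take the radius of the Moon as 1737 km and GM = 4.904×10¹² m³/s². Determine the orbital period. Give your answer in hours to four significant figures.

T ≈ 2.176 hours

r = 1737 + 230.9 = 1967.9 km = 1.9679×10⁶ m.
Kepler's third law: T = 2π√(r³/μ) = 2π√((1.968×10⁶)³ / 4.904×10¹²).
r³/μ = 1.554×10⁶ s², so T = 2π × 1.247×10³ = 7.833×10³ s.
Converting: 7.833×10³ s ÷ 3600 = 2.176 hours.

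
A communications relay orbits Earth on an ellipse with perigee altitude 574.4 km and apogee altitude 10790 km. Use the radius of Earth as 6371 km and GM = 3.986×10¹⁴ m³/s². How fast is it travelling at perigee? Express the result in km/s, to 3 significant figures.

r_p = 6371 + 574.4 = 6945.4 km = 6.9454×10⁶ m.
r_a = 6371 + 10790 = 17161 km = 1.7161×10⁷ m.
Semi-major axis a = (r_p + r_a)/2 = 12053 km = 1.205×10⁷ m.
Vis-viva: v² = μ(2/r − 1/a) = 3.986×10¹⁴ × (2.880×10⁻⁷ − 8.297×10⁻⁸) = 8.171×10⁷ m²/s².
v = 9039 m/s = 9.039 km/s.

v ≈ 9.04 km/s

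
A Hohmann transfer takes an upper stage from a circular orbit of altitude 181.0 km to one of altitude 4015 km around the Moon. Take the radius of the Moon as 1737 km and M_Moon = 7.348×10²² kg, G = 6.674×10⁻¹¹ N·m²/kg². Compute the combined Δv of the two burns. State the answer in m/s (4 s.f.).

Δv_total ≈ 629.6 m/s

μ = GM = 6.674×10⁻¹¹ × 7.348×10²² = 4.904×10¹² m³/s².
r₁ = 1737 + 181.0 = 1918.0 km = 1.9180×10⁶ m.
r₂ = 1737 + 4015 = 5752.0 km = 5.7520×10⁶ m.
Transfer ellipse a_t = (r₁ + r₂)/2 = 3.835×10⁶ m.
At r₁: circular v_c1 = √(μ/r₁) = 1599 m/s; transfer-perilune v_p = √[μ(2/r₁ − 1/a_t)] = 1958 m/s.
Δv₁ = v_p − v_c1 = 359.3 m/s.
At r₂: circular v_c2 = √(μ/r₂) = 923.4 m/s; transfer-apolune v_a = √[μ(2/r₂ − 1/a_t)] = 653.0 m/s.
Δv₂ = v_c2 − v_a = 270.4 m/s.
Total Δv = Δv₁ + Δv₂ = 629.6 m/s.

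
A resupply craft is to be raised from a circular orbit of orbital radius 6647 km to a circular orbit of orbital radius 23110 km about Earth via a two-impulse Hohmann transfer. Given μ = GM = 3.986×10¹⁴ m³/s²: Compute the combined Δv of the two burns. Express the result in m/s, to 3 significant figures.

r₁ = 6647 km = 6.647×10⁶ m.
r₂ = 23110 km = 2.311×10⁷ m.
Transfer ellipse a_t = (r₁ + r₂)/2 = 1.488×10⁷ m.
At r₁: circular v_c1 = √(μ/r₁) = 7744 m/s; transfer-perigee v_p = √[μ(2/r₁ − 1/a_t)] = 9651 m/s.
Δv₁ = v_p − v_c1 = 1907 m/s.
At r₂: circular v_c2 = √(μ/r₂) = 4153 m/s; transfer-apogee v_a = √[μ(2/r₂ − 1/a_t)] = 2776 m/s.
Δv₂ = v_c2 − v_a = 1377 m/s.
Total Δv = Δv₁ + Δv₂ = 3284 m/s.

Δv_total ≈ 3280 m/s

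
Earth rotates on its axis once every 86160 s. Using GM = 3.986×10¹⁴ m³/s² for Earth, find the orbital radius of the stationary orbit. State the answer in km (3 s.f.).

r_sync ≈ 42200 km

A synchronous orbit has period T, so by Kepler's third law a = (μT²/4π²)^(1/3).
μT²/4π² = 3.986×10¹⁴ × (8.616×10⁴)² / 39.48 = 7.495×10²² m³.
a = 4.216×10⁷ m = 42163 km.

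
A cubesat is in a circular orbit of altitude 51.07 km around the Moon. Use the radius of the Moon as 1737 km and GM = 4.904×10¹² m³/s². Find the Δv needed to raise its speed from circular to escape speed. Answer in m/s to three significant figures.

Δv ≈ 686 m/s

r = 1737 + 51.07 = 1788.1 km = 1.7881×10⁶ m.
Circular speed v_c = √(μ/r) = 1656 m/s.
Escape speed v_esc = √(2μ/r) = √2 × v_c = 2342 m/s.
Δv = v_esc − v_c = 686.0 m/s.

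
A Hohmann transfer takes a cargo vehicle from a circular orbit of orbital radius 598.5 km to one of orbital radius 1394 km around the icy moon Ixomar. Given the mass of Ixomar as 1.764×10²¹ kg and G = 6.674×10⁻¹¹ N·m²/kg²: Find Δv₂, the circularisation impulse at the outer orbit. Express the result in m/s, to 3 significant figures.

μ = GM = 6.674×10⁻¹¹ × 1.764×10²¹ = 1.177×10¹¹ m³/s².
r₁ = 598.5 km = 5.985×10⁵ m.
r₂ = 1394 km = 1.394×10⁶ m.
Transfer ellipse a_t = (r₁ + r₂)/2 = 9.962×10⁵ m.
At r₁: circular v_c1 = √(μ/r₁) = 443.5 m/s; transfer-periapsis v_p = √[μ(2/r₁ − 1/a_t)] = 524.6 m/s.
At r₂: circular v_c2 = √(μ/r₂) = 290.6 m/s; transfer-apoapsis v_a = √[μ(2/r₂ − 1/a_t)] = 225.2 m/s.
Δv₂ = v_c2 − v_a = 65.36 m/s.

Δv ≈ 65.4 m/s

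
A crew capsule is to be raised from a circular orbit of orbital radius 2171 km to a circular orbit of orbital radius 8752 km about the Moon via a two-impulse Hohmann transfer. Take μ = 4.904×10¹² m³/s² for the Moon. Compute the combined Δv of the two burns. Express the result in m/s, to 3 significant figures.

r₁ = 2171 km = 2.171×10⁶ m.
r₂ = 8752 km = 8.752×10⁶ m.
Transfer ellipse a_t = (r₁ + r₂)/2 = 5.462×10⁶ m.
At r₁: circular v_c1 = √(μ/r₁) = 1503 m/s; transfer-perilune v_p = √[μ(2/r₁ − 1/a_t)] = 1903 m/s.
Δv₁ = v_p − v_c1 = 399.6 m/s.
At r₂: circular v_c2 = √(μ/r₂) = 748.6 m/s; transfer-apolune v_a = √[μ(2/r₂ − 1/a_t)] = 471.9 m/s.
Δv₂ = v_c2 − v_a = 276.6 m/s.
Total Δv = Δv₁ + Δv₂ = 676.2 m/s.

Δv_total ≈ 676 m/s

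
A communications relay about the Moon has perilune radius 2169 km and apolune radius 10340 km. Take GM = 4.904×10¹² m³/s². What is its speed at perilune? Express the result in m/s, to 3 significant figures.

Semi-major axis a = (r_p + r_a)/2 = 6254.5 km = 6.254×10⁶ m.
Vis-viva: v² = μ(2/r − 1/a) = 4.904×10¹² × (9.221×10⁻⁷ − 1.599×10⁻⁷) = 3.738×10⁶ m²/s².
v = 1933 m/s.

v ≈ 1930 m/s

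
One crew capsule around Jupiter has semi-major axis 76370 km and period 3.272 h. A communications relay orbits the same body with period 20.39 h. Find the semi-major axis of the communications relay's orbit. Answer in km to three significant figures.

a₂ ≈ 2.59×10⁵ km

Kepler's third law: a³ ∝ T², so a₂ = a₁ (T₂/T₁)^(2/3).
T₂/T₁ = 6.232, (T₂/T₁)^(2/3) = 3.386.
a₂ = 76370 × 3.386 = 2.586×10⁵ km.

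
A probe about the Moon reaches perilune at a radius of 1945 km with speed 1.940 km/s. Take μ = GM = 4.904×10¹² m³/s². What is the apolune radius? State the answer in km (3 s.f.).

apolune radius ≈ 5720 km

r_p = 1.945×10⁶ m.
Specific energy ε = v²/2 − μ/r = -6.395×10⁵ J/kg, so a = −μ/(2ε) = 3.834×10⁶ m.
The apsides satisfy r_p + r_a = 2a, so the apolune radius is 2a − r_p = 5.723×10⁶ m = 5723.1 km.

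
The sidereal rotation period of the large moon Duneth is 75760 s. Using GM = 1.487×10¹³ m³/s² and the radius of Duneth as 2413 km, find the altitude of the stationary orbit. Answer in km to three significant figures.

h_sync ≈ 10500 km

A synchronous orbit has period T, so by Kepler's third law a = (μT²/4π²)^(1/3).
μT²/4π² = 1.487×10¹³ × (7.576×10⁴)² / 39.48 = 2.162×10²¹ m³.
a = 1.293×10⁷ m = 12930 km.
Altitude h = a − R = 12930 − 2413 = 10517 km.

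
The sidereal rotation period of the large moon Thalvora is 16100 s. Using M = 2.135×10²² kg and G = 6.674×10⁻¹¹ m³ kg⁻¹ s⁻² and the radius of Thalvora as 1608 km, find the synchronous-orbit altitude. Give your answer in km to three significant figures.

h_sync ≈ 499 km

μ = GM = 6.674×10⁻¹¹ × 2.135×10²² = 1.425×10¹² m³/s².
A synchronous orbit has period T, so by Kepler's third law a = (μT²/4π²)^(1/3).
μT²/4π² = 1.425×10¹² × (1.610×10⁴)² / 39.48 = 9.356×10¹⁸ m³.
a = 2.107×10⁶ m = 2107.1 km.
Altitude h = a − R = 2107.1 − 1608 = 499.13 km.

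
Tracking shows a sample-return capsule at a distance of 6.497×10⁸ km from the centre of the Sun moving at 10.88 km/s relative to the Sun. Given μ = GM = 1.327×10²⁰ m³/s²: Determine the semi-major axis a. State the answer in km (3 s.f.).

r = 6.497×10¹¹ m.
Specific orbital energy ε = v²/2 − μ/r = (10880)²/2 − 1.327×10²⁰/6.497×10¹¹ = -1.451×10⁸ J/kg.
Since ε = −μ/(2a), a = −μ/(2ε) = 4.574×10¹¹ m = 4.5739×10⁸ km.

a ≈ 4.57×10⁸ km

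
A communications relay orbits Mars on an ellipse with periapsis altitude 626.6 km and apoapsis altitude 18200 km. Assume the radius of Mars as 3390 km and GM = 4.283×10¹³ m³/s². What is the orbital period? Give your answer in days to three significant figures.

T ≈ 0.509 days

r_p = 3390 + 626.6 = 4016.6 km = 4.0166×10⁶ m.
r_a = 3390 + 18200 = 21590 km = 2.1590×10⁷ m.
Semi-major axis a = (r_p + r_a)/2 = (4016.6 + 21590)/2 = 12803 km = 1.280×10⁷ m.
By Kepler's third law T = 2π√(a³/μ) = 2π × 7.000×10³ = 4.398×10⁴ s.
= 0.5091 days.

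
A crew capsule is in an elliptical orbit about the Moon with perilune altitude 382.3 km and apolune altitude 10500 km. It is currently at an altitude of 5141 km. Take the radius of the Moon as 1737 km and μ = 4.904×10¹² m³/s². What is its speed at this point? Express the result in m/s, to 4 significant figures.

v ≈ 861.9 m/s

r_p = 1737 + 382.3 = 2119.3 km = 2.1193×10⁶ m.
r_a = 1737 + 10500 = 12237 km = 1.2237×10⁷ m.
r = 1737 + 5141 = 6878.0 km = 6.878×10⁶ m.
Semi-major axis a = (r_p + r_a)/2 = 7178.1 km = 7.178×10⁶ m.
Vis-viva: v² = μ(2/r − 1/a) = 4.904×10¹² × (2.908×10⁻⁷ − 1.393×10⁻⁷) = 7.428×10⁵ m²/s².
v = 861.9 m/s.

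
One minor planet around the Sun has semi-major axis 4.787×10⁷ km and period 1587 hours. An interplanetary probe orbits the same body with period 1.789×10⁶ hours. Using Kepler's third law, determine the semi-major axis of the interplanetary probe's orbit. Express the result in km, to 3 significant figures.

Kepler's third law: a³ ∝ T², so a₂ = a₁ (T₂/T₁)^(2/3).
T₂/T₁ = 1127, (T₂/T₁)^(2/3) = 108.3.
a₂ = 4.787×10⁷ × 108.3 = 5.185×10⁹ km.

a₂ ≈ 5.19×10⁹ km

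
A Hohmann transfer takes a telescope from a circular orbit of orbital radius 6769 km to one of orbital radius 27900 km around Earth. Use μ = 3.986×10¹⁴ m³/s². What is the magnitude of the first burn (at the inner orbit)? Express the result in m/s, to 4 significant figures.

r₁ = 6769 km = 6.769×10⁶ m.
r₂ = 27900 km = 2.790×10⁷ m.
Transfer ellipse a_t = (r₁ + r₂)/2 = 1.733×10⁷ m.
At r₁: circular v_c1 = √(μ/r₁) = 7674 m/s; transfer-perigee v_p = √[μ(2/r₁ − 1/a_t)] = 9735 m/s.
Δv₁ = v_p − v_c1 = 2062 m/s.

Δv ≈ 2062 m/s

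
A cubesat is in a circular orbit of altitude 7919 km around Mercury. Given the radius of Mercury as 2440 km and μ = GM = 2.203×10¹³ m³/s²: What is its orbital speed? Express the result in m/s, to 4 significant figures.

v ≈ 1458 m/s

r = 2440 + 7919 = 10359 km = 1.0359×10⁷ m.
For a circular orbit v = √(μ/r) = √(2.203×10¹³ / 1.036×10⁷) = √(2.127×10⁶) = 1458 m/s.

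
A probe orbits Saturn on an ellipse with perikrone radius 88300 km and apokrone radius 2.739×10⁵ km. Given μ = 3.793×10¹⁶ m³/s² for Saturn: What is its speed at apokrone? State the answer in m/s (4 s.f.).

v ≈ 8217 m/s

Semi-major axis a = (r_p + r_a)/2 = 1.8110×10⁵ km = 1.811×10⁸ m.
Vis-viva: v² = μ(2/r − 1/a) = 3.793×10¹⁶ × (7.302×10⁻⁹ − 5.522×10⁻⁹) = 6.752×10⁷ m²/s².
v = 8217 m/s.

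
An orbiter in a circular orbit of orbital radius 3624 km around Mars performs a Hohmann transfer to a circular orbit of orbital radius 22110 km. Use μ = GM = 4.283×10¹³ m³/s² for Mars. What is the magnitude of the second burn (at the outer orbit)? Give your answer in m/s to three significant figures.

Δv ≈ 653 m/s

r₁ = 3624 km = 3.624×10⁶ m.
r₂ = 22110 km = 2.211×10⁷ m.
Transfer ellipse a_t = (r₁ + r₂)/2 = 1.287×10⁷ m.
At r₁: circular v_c1 = √(μ/r₁) = 3438 m/s; transfer-periapsis v_p = √[μ(2/r₁ − 1/a_t)] = 4506 m/s.
At r₂: circular v_c2 = √(μ/r₂) = 1392 m/s; transfer-apoapsis v_a = √[μ(2/r₂ − 1/a_t)] = 738.6 m/s.
Δv₂ = v_c2 − v_a = 653.2 m/s.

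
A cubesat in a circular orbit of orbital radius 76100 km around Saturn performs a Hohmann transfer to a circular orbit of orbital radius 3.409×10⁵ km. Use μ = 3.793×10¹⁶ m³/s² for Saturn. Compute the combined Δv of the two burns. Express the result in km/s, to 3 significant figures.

r₁ = 76100 km = 7.610×10⁷ m.
r₂ = 3.409×10⁵ km = 3.409×10⁸ m.
Transfer ellipse a_t = (r₁ + r₂)/2 = 2.085×10⁸ m.
At r₁: circular v_c1 = √(μ/r₁) = 22330 m/s; transfer-perikrone v_p = √[μ(2/r₁ − 1/a_t)] = 28550 m/s.
Δv₁ = v_p − v_c1 = 6222 m/s.
At r₂: circular v_c2 = √(μ/r₂) = 10550 m/s; transfer-apokrone v_a = √[μ(2/r₂ − 1/a_t)] = 6373 m/s.
Δv₂ = v_c2 − v_a = 4176 m/s.
Total Δv = Δv₁ + Δv₂ = 10400 m/s = 10.40 km/s.

Δv_total ≈ 10.4 km/s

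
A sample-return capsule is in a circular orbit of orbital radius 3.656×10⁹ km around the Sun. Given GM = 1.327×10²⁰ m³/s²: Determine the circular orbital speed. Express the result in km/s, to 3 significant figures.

v ≈ 6.02 km/s

r = 3.656×10⁹ km = 3.656×10¹² m.
For a circular orbit v = √(μ/r) = √(1.327×10²⁰ / 3.656×10¹²) = √(3.630×10⁷) = 6025 m/s.
That is 6.025 km/s.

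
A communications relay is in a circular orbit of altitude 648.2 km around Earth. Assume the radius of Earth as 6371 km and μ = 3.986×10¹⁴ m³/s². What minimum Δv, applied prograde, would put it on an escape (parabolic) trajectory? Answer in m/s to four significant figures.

r = 6371 + 648.2 = 7019.2 km = 7.0192×10⁶ m.
Circular speed v_c = √(μ/r) = 7536 m/s.
Escape speed v_esc = √(2μ/r) = √2 × v_c = 10660 m/s.
Δv = v_esc − v_c = 3121 m/s.

Δv ≈ 3121 m/s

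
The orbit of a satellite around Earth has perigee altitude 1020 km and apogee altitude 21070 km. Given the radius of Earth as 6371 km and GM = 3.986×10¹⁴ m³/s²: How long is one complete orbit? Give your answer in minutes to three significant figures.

r_p = 6371 + 1020 = 7391.0 km = 7.3910×10⁶ m.
r_a = 6371 + 21070 = 27441 km = 2.7441×10⁷ m.
Semi-major axis a = (r_p + r_a)/2 = (7391.0 + 27441)/2 = 17416 km = 1.742×10⁷ m.
By Kepler's third law T = 2π√(a³/μ) = 2π × 3.640×10³ = 2.287×10⁴ s.
= 381.2 minutes.

T ≈ 381 minutes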